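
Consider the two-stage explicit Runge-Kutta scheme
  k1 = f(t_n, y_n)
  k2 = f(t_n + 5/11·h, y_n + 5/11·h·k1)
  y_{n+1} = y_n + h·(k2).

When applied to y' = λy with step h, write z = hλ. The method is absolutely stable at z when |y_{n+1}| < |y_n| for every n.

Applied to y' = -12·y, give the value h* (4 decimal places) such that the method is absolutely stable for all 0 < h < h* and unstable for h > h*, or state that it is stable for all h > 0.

(-2.2000,0); λ=-12 ⇒ h* = (11/5)/12 = 0.1833.

Test eqn y'=λy, z=hλ:
  k1=λy_n ⇒ h·k1=z·y_n;  k2=λ(1+5/11z)y_n ⇒ h·k2=z(1+5/11z)y_n
  y_{n+1}/y_n = 1 + z(1+5/11z) = 1 + z + 5/11z²
  ⇒ R(z) = 1 + z + 5/11z².

Solve |R(x)|<1 on ℝ⁻.
x=-1.7: |R|=0.6136
R=1: x+5/11x²=0 ⇒ x=−11/5=-2.2000; min R=1−1/(4·5/11)=0.4500>−1
Confirm numerically:
  x=-2.046: |R|=0.85678 <1
  x=-1.414: |R|=0.49482 <1
  x=-1.393: |R|=0.48902 <1
  x=-2.747: |R|=1.68300 >1
  x=-2.717: |R|=1.63850 >1
  x=-2.242: |R|=1.04280 >1
Interval (-2.2000, 0).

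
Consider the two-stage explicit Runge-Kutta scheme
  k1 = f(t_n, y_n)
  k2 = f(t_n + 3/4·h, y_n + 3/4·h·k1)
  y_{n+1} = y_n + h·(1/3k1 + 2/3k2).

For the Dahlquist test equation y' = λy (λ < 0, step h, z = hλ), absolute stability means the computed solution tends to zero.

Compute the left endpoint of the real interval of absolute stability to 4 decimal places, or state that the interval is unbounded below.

z* = -2.0000.

Set f=λy, z=hλ:
  k1=λy_n ⇒ h·k1=z·y_n;  k2=λ(1+3/4z)y_n ⇒ h·k2=z(1+3/4z)y_n
  y_{n+1}/y_n = 1 + 1/3z + 2/3z(1+3/4z) = 1 + z + 1/2z²
  ⇒ R(z) = 1 + z + 1/2z².

Solve |R(x)|<1 on ℝ⁻.
x=-1.52: |R|=0.6352
R=1: x+1/2x²=0 ⇒ x=−2=-2.0000; min R=1−1/(4·1/2)=0.5000>−1
Confirm numerically:
  x=-1.688: |R|=0.73667 <1
  x=-1.348: |R|=0.56055 <1
  x=-1.298: |R|=0.54440 <1
  x=-2.231: |R|=1.25768 >1
  x=-2.100: |R|=1.10500 >1
So |R|<1 on (-2.0000, 0).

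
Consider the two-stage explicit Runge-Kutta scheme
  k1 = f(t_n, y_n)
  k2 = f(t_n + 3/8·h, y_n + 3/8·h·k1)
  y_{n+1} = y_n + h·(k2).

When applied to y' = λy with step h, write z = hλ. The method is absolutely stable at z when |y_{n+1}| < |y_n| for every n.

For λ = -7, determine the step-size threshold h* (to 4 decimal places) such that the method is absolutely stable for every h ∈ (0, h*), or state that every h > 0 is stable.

Set f=λy, z=hλ:
  k1=λy_n ⇒ h·k1=z·y_n;  k2=λ(1+3/8z)y_n ⇒ h·k2=z(1+3/8z)y_n
  y_{n+1}/y_n = 1 + z(1+3/8z) = 1 + z + 3/8z²
  R(z) = 1 + z + 3/8z².

Need |R(x)|<1, x<0.
x=-0.31: |R|=0.7260
R=1: x+3/8x²=0 ⇒ x=−8/3=-2.6667; min R=1−1/(4·3/8)=0.3333>−1
Confirm numerically:
  x=-1.777: |R|=0.40715 <1
  x=-1.525: |R|=0.34711 <1
  x=-1.191: |R|=0.34093 <1
  x=-1.081: |R|=0.35721 <1
  x=-3.154: |R|=1.57639 >1
  x=-3.050: |R|=1.43844 >1
Stable set (-2.6667, 0).

(-2.6667,0); λ=-7 ⇒ h* = (8/3)/7 = 0.3810.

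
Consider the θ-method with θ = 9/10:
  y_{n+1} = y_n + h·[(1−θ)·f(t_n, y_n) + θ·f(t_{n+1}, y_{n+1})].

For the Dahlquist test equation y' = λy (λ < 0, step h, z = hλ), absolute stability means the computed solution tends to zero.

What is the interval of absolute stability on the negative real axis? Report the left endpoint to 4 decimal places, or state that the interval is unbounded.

unbounded; (−∞, 0).

With y'=λy (z=hλ):
  y_{n+1} = y_n + z·[1/10·y_n + 9/10·y_{n+1}] ⇒ (1 − 9/10z)y_{n+1} = (1 + 1/10z)y_n
  so R(z) = (1 + 1/10z)/(1 − 9/10z).

Need |R(x)|<1, x<0.
x=-0.49: |R|=0.6600
x=-2: |R|=0.2857
x=-10: |R|=0.0000
x=-100: |R|=0.0989
θ=9/10≥1/2 ⇒ |1+1/10x|<|1−9/10x| ∀x<0 ⇒ stable on all of ℝ⁻.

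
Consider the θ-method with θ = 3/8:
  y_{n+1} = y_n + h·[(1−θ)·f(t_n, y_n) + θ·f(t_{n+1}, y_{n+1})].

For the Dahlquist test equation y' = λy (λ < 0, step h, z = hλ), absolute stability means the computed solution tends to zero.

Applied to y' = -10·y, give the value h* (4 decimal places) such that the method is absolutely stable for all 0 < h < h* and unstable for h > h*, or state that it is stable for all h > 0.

(-8.0000,0); λ=-10 ⇒ h* = (8)/10 = 0.8000.

Set f=λy, z=hλ:
  y_{n+1} = y_n + z·[5/8·y_n + 3/8·y_{n+1}] ⇒ (1 − 3/8z)y_{n+1} = (1 + 5/8z)y_n
  ⇒ R(z) = (1 + 5/8z)/(1 − 3/8z).

Boundary: |R(x)|=1, x<0.
x=-1.57: |R|=0.0118
R=−1: 1+5/8x = −1+3/8x ⇒ -1/4x=2 ⇒ x=2/(-1/4)=-8.0000
Confirm numerically:
  x=-6.266: |R|=0.87059 <1
  x=-5.415: |R|=0.78676 <1
  x=-3.877: |R|=0.57995 <1
  x=-3.849: |R|=0.57528 <1
  x=-8.531: |R|=1.03161 >1
  x=-8.342: |R|=1.02071 >1
Interval (-8.0000, 0).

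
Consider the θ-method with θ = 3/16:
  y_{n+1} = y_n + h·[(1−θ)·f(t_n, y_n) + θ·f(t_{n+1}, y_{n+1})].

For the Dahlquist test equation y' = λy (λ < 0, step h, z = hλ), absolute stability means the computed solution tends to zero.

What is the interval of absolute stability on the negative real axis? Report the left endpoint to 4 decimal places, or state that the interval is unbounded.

(-3.2000, 0).

Set f=λy, z=hλ:
  y_{n+1} = y_n + z·[13/16·y_n + 3/16·y_{n+1}] ⇒ (1 − 3/16z)y_{n+1} = (1 + 13/16z)y_n
  so R(z) = (1 + 13/16z)/(1 − 3/16z).

Need |R(x)|<1, x<0.
x=-1.47: |R|=0.1524
R=−1: 1+13/16x = −1+3/16x ⇒ -5/8x=2 ⇒ x=2/(-5/8)=-3.2000
Confirm numerically:
  x=-3.131: |R|=0.97283 <1
  x=-2.831: |R|=0.84934 <1
  x=-2.583: |R|=0.74020 <1
  x=-2.418: |R|=0.66371 <1
  x=-3.662: |R|=1.17120 >1
  x=-3.586: |R|=1.14426 >1
  x=-3.424: |R|=1.08526 >1
Stable set (-3.2000, 0).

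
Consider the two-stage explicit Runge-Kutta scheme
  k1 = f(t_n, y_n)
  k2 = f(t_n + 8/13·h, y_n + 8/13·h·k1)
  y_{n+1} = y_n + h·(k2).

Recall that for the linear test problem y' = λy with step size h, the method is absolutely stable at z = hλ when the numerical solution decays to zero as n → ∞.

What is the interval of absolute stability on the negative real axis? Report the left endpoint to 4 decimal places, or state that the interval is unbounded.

Test eqn y'=λy, z=hλ:
  k1=λy_n ⇒ h·k1=z·y_n;  k2=λ(1+8/13z)y_n ⇒ h·k2=z(1+8/13z)y_n
  y_{n+1}/y_n = 1 + z(1+8/13z) = 1 + z + 8/13z²
  Hence R(z) = 1 + z + 8/13z².

Solve |R(x)|<1 on ℝ⁻.
x=-0.52: |R|=0.6464
R=1: x+8/13x²=0 ⇒ x=−13/8=-1.6250; min R=1−1/(4·8/13)=0.5938>−1
Confirm numerically:
  x=-1.284: |R|=0.73056 <1
  x=-1.209: |R|=0.69050 <1
  x=-1.107: |R|=0.64712 <1
  x=-0.839: |R|=0.59418 <1
  x=-1.991: |R|=1.44843 >1
  x=-1.678: |R|=1.05473 >1
Stable set (-1.6250, 0).

z∈(-1.6250,0).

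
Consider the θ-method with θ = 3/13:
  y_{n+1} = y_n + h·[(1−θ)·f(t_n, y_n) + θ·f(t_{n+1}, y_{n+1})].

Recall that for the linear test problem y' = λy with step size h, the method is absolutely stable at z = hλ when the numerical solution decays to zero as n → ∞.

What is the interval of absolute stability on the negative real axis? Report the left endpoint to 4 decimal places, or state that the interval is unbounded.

On y'=λy, z=hλ:
  y_{n+1} = y_n + z·[10/13·y_n + 3/13·y_{n+1}] ⇒ (1 − 3/13z)y_{n+1} = (1 + 10/13z)y_n
  so R(z) = (1 + 10/13z)/(1 − 3/13z).

Need |R(x)|<1, x<0.
x=-1.61: |R|=0.1739
R=−1: 1+10/13x = −1+3/13x ⇒ -7/13x=2 ⇒ x=2/(-7/13)=-3.7143
Confirm numerically:
  x=-3.513: |R|=0.94014 <1
  x=-1.662: |R|=0.20127 <1
  x=-1.626: |R|=0.18235 <1
  x=-4.260: |R|=1.14818 >1
  x=-3.840: |R|=1.03589 >1
Interval (-3.7143, 0).

z∈(-3.7143,0).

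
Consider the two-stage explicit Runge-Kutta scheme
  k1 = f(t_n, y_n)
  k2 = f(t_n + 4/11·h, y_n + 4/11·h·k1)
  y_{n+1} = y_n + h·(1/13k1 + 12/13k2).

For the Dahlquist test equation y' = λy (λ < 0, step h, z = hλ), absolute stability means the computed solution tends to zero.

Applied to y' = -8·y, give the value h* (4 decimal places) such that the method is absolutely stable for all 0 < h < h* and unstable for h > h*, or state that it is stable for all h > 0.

Set f=λy, z=hλ:
  k1=λy_n ⇒ h·k1=z·y_n;  k2=λ(1+4/11z)y_n ⇒ h·k2=z(1+4/11z)y_n
  y_{n+1}/y_n = 1 + 1/13z + 12/13z(1+4/11z) = 1 + z + 48/143z²
  ⇒ R(z) = 1 + z + 48/143z².

Find x<0 with |R(x)|<1.
x=-1.69: |R|=0.2687
R=1: x+48/143x²=0 ⇒ x=−143/48=-2.9792; min R=1−1/(4·48/143)=0.2552>−1
Confirm numerically:
  x=-2.834: |R|=0.86191 <1
  x=-1.933: |R|=0.32121 <1
  x=-1.770: |R|=0.28160 <1
  x=-3.495: |R|=1.60515 >1
  x=-3.135: |R|=1.16398 >1
  x=-3.106: |R|=1.13223 >1
Stable set (-2.9792, 0).

(-2.9792,0); λ=-8 ⇒ h* = (143/48)/8 = 0.3724.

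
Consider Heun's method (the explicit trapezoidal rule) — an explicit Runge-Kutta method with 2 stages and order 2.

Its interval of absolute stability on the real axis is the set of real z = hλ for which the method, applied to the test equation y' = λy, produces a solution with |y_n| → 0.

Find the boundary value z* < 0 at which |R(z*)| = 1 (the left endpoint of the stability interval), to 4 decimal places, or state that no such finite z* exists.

On y'=λy, z=hλ:
  order 2, 2-stage ⇒ R(z)=1+z+z^2/2
  (e.g. R(-1.51)=0.63005, |R|=0.63005)

Boundary: |R(x)|=1, x<0.
x=-1.51: |R|=0.6300
|R(-2.31)|=1.3580 |R(-1.96)|=0.9608 |R(-0.83)|=0.5145
Bisect:
  x_lo=-2.4593 |R|=1.5647  x_hi=-0.3994 |R|=0.6804
  mid=-1.42932 |R|=0.59216 →hi
  mid=-1.94430 |R|=0.94585 →hi
  mid=-2.20179 |R|=1.22215 →lo
  mid=-2.07304 |R|=1.07571 →lo
  mid=-2.00867 |R|=1.00871 →lo
  mid=-1.97648 |R|=0.97676 →hi
  mid=-1.99258 |R|=0.99260 →hi
  mid=-2.00062 |R|=1.00062 →lo
  mid=-1.99660 |R|=0.99661 →hi
  mid=-1.99861 |R|=0.99861 →hi
  ...
  [-2.00012,-1.99999] ⇒ x*=-2.0000
Interval (-2.0000, 0).

z* = -2.0000.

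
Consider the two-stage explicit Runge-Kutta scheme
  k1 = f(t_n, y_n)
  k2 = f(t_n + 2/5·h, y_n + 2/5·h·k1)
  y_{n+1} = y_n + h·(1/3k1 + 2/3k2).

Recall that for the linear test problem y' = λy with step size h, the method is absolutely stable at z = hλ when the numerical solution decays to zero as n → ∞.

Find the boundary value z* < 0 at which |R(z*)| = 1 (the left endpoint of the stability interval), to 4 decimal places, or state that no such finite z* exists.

z* = -3.7500.

With y'=λy (z=hλ):
  k1=λy_n ⇒ h·k1=z·y_n;  k2=λ(1+2/5z)y_n ⇒ h·k2=z(1+2/5z)y_n
  y_{n+1}/y_n = 1 + 1/3z + 2/3z(1+2/5z) = 1 + z + 4/15z²
  Hence R(z) = 1 + z + 4/15z².

Find x<0 with |R(x)|<1.
x=-0.33: |R|=0.6990
R=1: x+4/15x²=0 ⇒ x=−15/4=-3.7500; min R=1−1/(4·4/15)=0.0625>−1
Confirm numerically:
  x=-2.634: |R|=0.21612 <1
  x=-2.088: |R|=0.07460 <1
  x=-1.712: |R|=0.06959 <1
  x=-4.127: |R|=1.41490 >1
  x=-3.970: |R|=1.23291 >1
So |R|<1 on (-3.7500, 0).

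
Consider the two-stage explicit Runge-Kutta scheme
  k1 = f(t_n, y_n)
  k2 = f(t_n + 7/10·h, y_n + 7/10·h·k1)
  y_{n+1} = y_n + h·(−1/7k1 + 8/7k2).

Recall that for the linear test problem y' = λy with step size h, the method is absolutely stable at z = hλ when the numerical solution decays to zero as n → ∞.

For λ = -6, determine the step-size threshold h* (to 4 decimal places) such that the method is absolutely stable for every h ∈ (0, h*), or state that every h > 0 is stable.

On y'=λy, z=hλ:
  k1=λy_n ⇒ h·k1=z·y_n;  k2=λ(1+7/10z)y_n ⇒ h·k2=z(1+7/10z)y_n
  y_{n+1}/y_n = 1 − 1/7z + 8/7z(1+7/10z) = 1 + z + 4/5z²
  ⇒ R(z) = 1 + z + 4/5z².

Find x<0 with |R(x)|<1.
x=-1.13: |R|=0.8915
R=1: x+4/5x²=0 ⇒ x=−5/4=-1.2500; min R=1−1/(4·4/5)=0.6875>−1
Confirm numerically:
  x=-1.064: |R|=0.84168 <1
  x=-0.906: |R|=0.75067 <1
  x=-0.843: |R|=0.72552 <1
  x=-1.840: |R|=1.86848 >1
  x=-1.358: |R|=1.11733 >1
So |R|<1 on (-1.2500, 0).

(-1.2500,0); λ=-6 ⇒ h* = (5/4)/6 = 0.2083.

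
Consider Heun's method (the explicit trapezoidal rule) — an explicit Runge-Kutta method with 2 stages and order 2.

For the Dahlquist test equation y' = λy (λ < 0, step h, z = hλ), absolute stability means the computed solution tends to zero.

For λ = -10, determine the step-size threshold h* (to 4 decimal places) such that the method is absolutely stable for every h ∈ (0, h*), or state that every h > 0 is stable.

(-2.0000,0); λ=-10 ⇒ h* = 0.2000.

Set f=λy, z=hλ:
  order 2, 2-stage ⇒ R(z)=1+z+z^2/2
  (e.g. R(-0.94)=0.50180, |R|=0.50180)

Need |R(x)|<1, x<0.
x=-0.94: |R|=0.5018
|R(-1.95)|=0.9512 |R(-1.73)|=0.7664 |R(-1.23)|=0.5264
Bisect:
  x_lo=-2.3059 |R|=1.3527  x_hi=-0.1706 |R|=0.8440
  mid=-1.23825 |R|=0.52838 →hi
  mid=-1.77207 |R|=0.79805 →hi
  mid=-2.03898 |R|=1.03974 →lo
  mid=-1.90553 |R|=0.90999 →hi
  mid=-1.97225 |R|=0.97264 →hi
  mid=-2.00562 |R|=1.00563 →lo
  mid=-1.98894 |R|=0.98900 →hi
  mid=-1.99728 |R|=0.99728 →hi
  ...
  [-2.00001,-1.99988] ⇒ x*=-2.0000
Interval (-2.0000, 0).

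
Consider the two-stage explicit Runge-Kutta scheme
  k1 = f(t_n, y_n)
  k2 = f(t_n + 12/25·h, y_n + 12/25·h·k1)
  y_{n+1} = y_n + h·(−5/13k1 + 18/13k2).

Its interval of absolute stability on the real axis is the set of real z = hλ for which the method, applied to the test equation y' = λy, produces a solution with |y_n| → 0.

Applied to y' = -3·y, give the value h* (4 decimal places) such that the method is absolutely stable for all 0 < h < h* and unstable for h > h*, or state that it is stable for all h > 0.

(-1.5046,0); λ=-3 ⇒ h* = (325/216)/3 = 0.5015.

With y'=λy (z=hλ):
  k1=λy_n ⇒ h·k1=z·y_n;  k2=λ(1+12/25z)y_n ⇒ h·k2=z(1+12/25z)y_n
  y_{n+1}/y_n = 1 − 5/13z + 18/13z(1+12/25z) = 1 + z + 216/325z²
  Hence R(z) = 1 + z + 216/325z².

Need |R(x)|<1, x<0.
x=-0.46: |R|=0.6806
R=1: x+216/325x²=0 ⇒ x=−325/216=-1.5046; min R=1−1/(4·216/325)=0.6238>−1
Confirm numerically:
  x=-1.483: |R|=0.97868 <1
  x=-0.751: |R|=0.62384 <1
  x=-0.672: |R|=0.62813 <1
  x=-2.092: |R|=1.81667 >1
  x=-2.051: |R|=1.74477 >1
  x=-1.841: |R|=1.41157 >1
Stable set (-1.5046, 0).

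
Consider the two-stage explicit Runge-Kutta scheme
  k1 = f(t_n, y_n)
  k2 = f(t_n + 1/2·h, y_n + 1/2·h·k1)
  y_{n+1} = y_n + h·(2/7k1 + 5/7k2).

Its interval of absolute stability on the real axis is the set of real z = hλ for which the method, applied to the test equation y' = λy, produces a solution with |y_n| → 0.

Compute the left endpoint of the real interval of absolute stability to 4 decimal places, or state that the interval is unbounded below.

z* = -2.8000.

Test eqn y'=λy, z=hλ:
  k1=λy_n ⇒ h·k1=z·y_n;  k2=λ(1+1/2z)y_n ⇒ h·k2=z(1+1/2z)y_n
  y_{n+1}/y_n = 1 + 2/7z + 5/7z(1+1/2z) = 1 + z + 5/14z²
  R(z) = 1 + z + 5/14z².

Find x<0 with |R(x)|<1.
x=-1.63: |R|=0.3189
R=1: x+5/14x²=0 ⇒ x=−14/5=-2.8000; min R=1−1/(4·5/14)=0.3000>−1
Confirm numerically:
  x=-2.072: |R|=0.46128 <1
  x=-1.537: |R|=0.30670 <1
  x=-1.405: |R|=0.30001 <1
  x=-1.277: |R|=0.30540 <1
  x=-3.118: |R|=1.35412 >1
  x=-3.002: |R|=1.21657 >1
Stable set (-2.8000, 0).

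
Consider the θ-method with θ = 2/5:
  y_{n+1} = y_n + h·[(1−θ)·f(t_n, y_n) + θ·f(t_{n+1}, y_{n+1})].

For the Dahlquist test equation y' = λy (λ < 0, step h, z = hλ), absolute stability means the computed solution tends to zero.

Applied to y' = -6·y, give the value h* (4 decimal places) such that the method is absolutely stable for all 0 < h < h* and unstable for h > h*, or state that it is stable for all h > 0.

On y'=λy, z=hλ:
  y_{n+1} = y_n + z·[3/5·y_n + 2/5·y_{n+1}] ⇒ (1 − 2/5z)y_{n+1} = (1 + 3/5z)y_n
  R(z) = (1 + 3/5z)/(1 − 2/5z).

Find x<0 with |R(x)|<1.
x=-0.33: |R|=0.7085
R=−1: 1+3/5x = −1+2/5x ⇒ -1/5x=2 ⇒ x=2/(-1/5)=-10.0000
Confirm numerically:
  x=-9.199: |R|=0.96577 <1
  x=-8.017: |R|=0.90572 <1
  x=-7.113: |R|=0.84984 <1
  x=-6.741: |R|=0.82367 <1
  x=-10.557: |R|=1.02133 >1
  x=-10.192: |R|=1.00756 >1
  x=-10.104: |R|=1.00413 >1
So |R|<1 on (-10.0000, 0).

(-10.0000,0); λ=-6 ⇒ h* = (10)/6 = 1.6667.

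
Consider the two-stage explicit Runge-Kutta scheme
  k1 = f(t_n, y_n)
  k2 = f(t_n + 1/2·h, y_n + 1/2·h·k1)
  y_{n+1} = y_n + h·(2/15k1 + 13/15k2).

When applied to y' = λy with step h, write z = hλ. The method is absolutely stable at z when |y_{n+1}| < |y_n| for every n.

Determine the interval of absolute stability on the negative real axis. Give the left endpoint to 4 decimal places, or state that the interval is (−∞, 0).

(-2.3077, 0).

Test eqn y'=λy, z=hλ:
  k1=λy_n ⇒ h·k1=z·y_n;  k2=λ(1+1/2z)y_n ⇒ h·k2=z(1+1/2z)y_n
  y_{n+1}/y_n = 1 + 2/15z + 13/15z(1+1/2z) = 1 + z + 13/30z²
  so R(z) = 1 + z + 13/30z².

Need |R(x)|<1, x<0.
x=-1.74: |R|=0.5720
R=1: x+13/30x²=0 ⇒ x=−30/13=-2.3077; min R=1−1/(4·13/30)=0.4231>−1
Confirm numerically:
  x=-1.700: |R|=0.55233 <1
  x=-1.649: |R|=0.52932 <1
  x=-1.121: |R|=0.42354 <1
  x=-2.791: |R|=1.58453 >1
  x=-2.724: |R|=1.49141 >1
  x=-2.587: |R|=1.31311 >1
Interval (-2.3077, 0).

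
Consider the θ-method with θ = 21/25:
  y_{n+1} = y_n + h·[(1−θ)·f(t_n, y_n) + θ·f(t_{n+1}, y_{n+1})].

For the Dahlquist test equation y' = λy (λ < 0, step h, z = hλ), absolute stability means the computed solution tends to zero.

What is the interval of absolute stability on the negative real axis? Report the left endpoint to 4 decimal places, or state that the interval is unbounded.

(−∞, 0) — no finite endpoint.

Set f=λy, z=hλ:
  y_{n+1} = y_n + z·[4/25·y_n + 21/25·y_{n+1}] ⇒ (1 − 21/25z)y_{n+1} = (1 + 4/25z)y_n
  Hence R(z) = (1 + 4/25z)/(1 − 21/25z).

Boundary: |R(x)|=1, x<0.
x=-0.79: |R|=0.5251
x=-2: |R|=0.2537
x=-10: |R|=0.0638
x=-100: |R|=0.1765
θ=21/25≥1/2 ⇒ |1+4/25x|<|1−21/25x| ∀x<0 ⇒ stable on all of ℝ⁻.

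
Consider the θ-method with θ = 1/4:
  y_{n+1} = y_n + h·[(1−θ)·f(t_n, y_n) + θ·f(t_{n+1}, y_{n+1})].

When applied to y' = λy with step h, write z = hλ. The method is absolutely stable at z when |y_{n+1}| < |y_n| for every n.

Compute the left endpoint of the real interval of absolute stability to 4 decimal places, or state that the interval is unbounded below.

Test eqn y'=λy, z=hλ:
  y_{n+1} = y_n + z·[3/4·y_n + 1/4·y_{n+1}] ⇒ (1 − 1/4z)y_{n+1} = (1 + 3/4z)y_n
  ⇒ R(z) = (1 + 3/4z)/(1 − 1/4z).

Boundary: |R(x)|=1, x<0.
x=-1.42: |R|=0.0480
R=−1: 1+3/4x = −1+1/4x ⇒ -1/2x=2 ⇒ x=2/(-1/2)=-4.0000
Confirm numerically:
  x=-2.709: |R|=0.61514 <1
  x=-2.608: |R|=0.57869 <1
  x=-2.456: |R|=0.52169 <1
  x=-2.108: |R|=0.38048 <1
  x=-4.552: |R|=1.12909 >1
  x=-4.507: |R|=1.11920 >1
  x=-4.386: |R|=1.09206 >1
Interval (-4.0000, 0).

left endpoint -4.0000.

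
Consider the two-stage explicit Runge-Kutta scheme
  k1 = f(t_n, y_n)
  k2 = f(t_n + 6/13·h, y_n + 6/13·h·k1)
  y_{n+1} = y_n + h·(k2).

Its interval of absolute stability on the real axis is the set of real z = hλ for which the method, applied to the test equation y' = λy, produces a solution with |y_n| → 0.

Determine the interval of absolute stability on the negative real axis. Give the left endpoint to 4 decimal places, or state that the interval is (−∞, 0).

With y'=λy (z=hλ):
  k1=λy_n ⇒ h·k1=z·y_n;  k2=λ(1+6/13z)y_n ⇒ h·k2=z(1+6/13z)y_n
  y_{n+1}/y_n = 1 + z(1+6/13z) = 1 + z + 6/13z²
  Hence R(z) = 1 + z + 6/13z².

Find x<0 with |R(x)|<1.
x=-1.43: |R|=0.5138
R=1: x+6/13x²=0 ⇒ x=−13/6=-2.1667; min R=1−1/(4·6/13)=0.4583>−1
Confirm numerically:
  x=-1.773: |R|=0.67786 <1
  x=-1.713: |R|=0.64132 <1
  x=-1.029: |R|=0.45970 <1
  x=-0.990: |R|=0.46235 <1
  x=-2.754: |R|=1.74655 >1
  x=-2.656: |R|=1.59985 >1
Interval (-2.1667, 0).

z∈(-2.1667,0).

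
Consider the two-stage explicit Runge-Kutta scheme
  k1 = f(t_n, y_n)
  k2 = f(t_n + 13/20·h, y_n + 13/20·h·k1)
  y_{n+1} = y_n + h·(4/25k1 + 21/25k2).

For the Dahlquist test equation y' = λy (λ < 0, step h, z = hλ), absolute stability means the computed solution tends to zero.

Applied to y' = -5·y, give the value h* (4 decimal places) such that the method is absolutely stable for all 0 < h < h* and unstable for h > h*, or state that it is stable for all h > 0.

Test eqn y'=λy, z=hλ:
  k1=λy_n ⇒ h·k1=z·y_n;  k2=λ(1+13/20z)y_n ⇒ h·k2=z(1+13/20z)y_n
  y_{n+1}/y_n = 1 + 4/25z + 21/25z(1+13/20z) = 1 + z + 273/500z²
  so R(z) = 1 + z + 273/500z².

Need |R(x)|<1, x<0.
x=-1.39: |R|=0.6649
R=1: x+273/500x²=0 ⇒ x=−500/273=-1.8315; min R=1−1/(4·273/500)=0.5421>−1
Confirm numerically:
  x=-1.539: |R|=0.75421 <1
  x=-1.037: |R|=0.55015 <1
  x=-0.803: |R|=0.54907 <1
  x=-0.761: |R|=0.55520 <1
  x=-2.157: |R|=1.38335 >1
  x=-1.988: |R|=1.16987 >1
So |R|<1 on (-1.8315, 0).

(-1.8315,0); λ=-5 ⇒ h* = (500/273)/5 = 0.3663.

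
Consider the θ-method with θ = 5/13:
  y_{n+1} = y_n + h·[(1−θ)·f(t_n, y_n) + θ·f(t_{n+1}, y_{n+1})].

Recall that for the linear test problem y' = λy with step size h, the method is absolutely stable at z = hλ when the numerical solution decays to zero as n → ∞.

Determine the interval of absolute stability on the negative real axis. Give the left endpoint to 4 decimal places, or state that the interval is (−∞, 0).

z∈(-8.6667,0).

With y'=λy (z=hλ):
  y_{n+1} = y_n + z·[8/13·y_n + 5/13·y_{n+1}] ⇒ (1 − 5/13z)y_{n+1} = (1 + 8/13z)y_n
  Hence R(z) = (1 + 8/13z)/(1 − 5/13z).

Find x<0 with |R(x)|<1.
x=-0.35: |R|=0.6915
R=−1: 1+8/13x = −1+5/13x ⇒ -3/13x=2 ⇒ x=2/(-3/13)=-8.6667
Confirm numerically:
  x=-7.409: |R|=0.92461 <1
  x=-4.620: |R|=0.66371 <1
  x=-4.498: |R|=0.64762 <1
  x=-9.218: |R|=1.02799 >1
  x=-9.081: |R|=1.02128 >1
So |R|<1 on (-8.6667, 0).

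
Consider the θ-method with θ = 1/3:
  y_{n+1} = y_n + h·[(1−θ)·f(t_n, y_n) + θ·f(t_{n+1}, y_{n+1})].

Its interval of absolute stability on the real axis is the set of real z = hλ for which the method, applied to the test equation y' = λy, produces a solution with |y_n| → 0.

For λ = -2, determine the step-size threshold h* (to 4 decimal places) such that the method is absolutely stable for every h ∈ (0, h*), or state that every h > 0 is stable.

(-6.0000,0); λ=-2 ⇒ h* = (6)/2 = 3.0000.

On y'=λy, z=hλ:
  y_{n+1} = y_n + z·[2/3·y_n + 1/3·y_{n+1}] ⇒ (1 − 1/3z)y_{n+1} = (1 + 2/3z)y_n
  R(z) = (1 + 2/3z)/(1 − 1/3z).

Find x<0 with |R(x)|<1.
x=-1.02: |R|=0.2388
R=−1: 1+2/3x = −1+1/3x ⇒ -1/3x=2 ⇒ x=2/(-1/3)=-6.0000
Confirm numerically:
  x=-4.947: |R|=0.86750 <1
  x=-4.567: |R|=0.81063 <1
  x=-3.411: |R|=0.59616 <1
  x=-6.554: |R|=1.05799 >1
  x=-6.544: |R|=1.05700 >1
  x=-6.078: |R|=1.00859 >1
Stable set (-6.0000, 0).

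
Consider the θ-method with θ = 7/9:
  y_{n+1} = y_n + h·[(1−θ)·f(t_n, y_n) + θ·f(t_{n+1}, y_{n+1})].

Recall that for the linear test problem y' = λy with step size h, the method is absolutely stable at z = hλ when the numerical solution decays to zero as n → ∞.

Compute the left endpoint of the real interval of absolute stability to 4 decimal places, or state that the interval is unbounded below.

Set f=λy, z=hλ:
  y_{n+1} = y_n + z·[2/9·y_n + 7/9·y_{n+1}] ⇒ (1 − 7/9z)y_{n+1} = (1 + 2/9z)y_n
  Hence R(z) = (1 + 2/9z)/(1 − 7/9z).

Solve |R(x)|<1 on ℝ⁻.
x=-0.59: |R|=0.5956
x=-2: |R|=0.2174
x=-10: |R|=0.1392
x=-100: |R|=0.2694
θ=7/9≥1/2 ⇒ |1+2/9x|<|1−7/9x| ∀x<0 ⇒ stable on all of ℝ⁻.

(−∞, 0) — no finite endpoint.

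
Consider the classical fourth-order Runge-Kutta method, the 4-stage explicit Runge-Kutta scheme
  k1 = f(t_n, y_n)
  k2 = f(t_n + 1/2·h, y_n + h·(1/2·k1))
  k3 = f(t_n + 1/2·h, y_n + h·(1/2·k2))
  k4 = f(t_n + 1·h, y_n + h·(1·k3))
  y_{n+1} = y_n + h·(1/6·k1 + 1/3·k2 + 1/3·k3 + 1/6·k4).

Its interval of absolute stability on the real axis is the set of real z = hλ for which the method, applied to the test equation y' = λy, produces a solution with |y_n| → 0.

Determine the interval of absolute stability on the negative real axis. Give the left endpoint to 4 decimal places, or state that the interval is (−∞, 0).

With y'=λy (z=hλ):
  order 4, 4-stage ⇒ R(z)=1+z+z^2/2+z^3/6+z^4/24
  (e.g. R(-1.28)=0.30152, |R|=0.30152)

Boundary: |R(x)|=1, x<0.
x=-1.28: |R|=0.3015
|R(-2.83)|=1.0695 |R(-2.15)|=0.3952 |R(-0.7)|=0.4978
Bisect:
  x_lo=-3.3880 |R|=2.3595  x_hi=-0.3573 |R|=0.6996
  mid=-1.87265 |R|=0.29866 →hi
  mid=-2.63031 |R|=0.79039 →hi
  mid=-3.00914 |R|=1.39338 →lo
  mid=-2.81972 |R|=1.05316 →lo
  mid=-2.72502 |R|=0.91286 →hi
  mid=-2.77237 |R|=0.98069 →hi
  mid=-2.79605 |R|=1.01633 →lo
  mid=-2.78421 |R|=0.99836 →hi
  mid=-2.79013 |R|=1.00731 →lo
  mid=-2.78717 |R|=1.00283 →lo
  ...
  [-2.78532,-2.78513] ⇒ x*=-2.7853
Interval (-2.7853, 0).

z∈(-2.7853,0).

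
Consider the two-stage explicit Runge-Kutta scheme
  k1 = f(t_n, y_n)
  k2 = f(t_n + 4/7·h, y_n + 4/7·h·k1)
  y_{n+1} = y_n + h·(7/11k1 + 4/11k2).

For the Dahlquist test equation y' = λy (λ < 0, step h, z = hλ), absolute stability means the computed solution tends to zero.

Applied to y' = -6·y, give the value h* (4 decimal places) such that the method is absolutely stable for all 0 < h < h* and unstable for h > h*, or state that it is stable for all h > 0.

(-4.8125,0); λ=-6 ⇒ h* = (77/16)/6 = 0.8021.

With y'=λy (z=hλ):
  k1=λy_n ⇒ h·k1=z·y_n;  k2=λ(1+4/7z)y_n ⇒ h·k2=z(1+4/7z)y_n
  y_{n+1}/y_n = 1 + 7/11z + 4/11z(1+4/7z) = 1 + z + 16/77z²
  R(z) = 1 + z + 16/77z².

Solve |R(x)|<1 on ℝ⁻.
x=-1.53: |R|=0.0436
R=1: x+16/77x²=0 ⇒ x=−77/16=-4.8125; min R=1−1/(4·16/77)=-0.2031>−1
Confirm numerically:
  x=-4.342: |R|=0.57550 <1
  x=-3.737: |R|=0.16485 <1
  x=-3.330: |R|=0.02581 <1
  x=-5.259: |R|=1.48793 >1
  x=-5.105: |R|=1.31028 >1
Stable set (-4.8125, 0).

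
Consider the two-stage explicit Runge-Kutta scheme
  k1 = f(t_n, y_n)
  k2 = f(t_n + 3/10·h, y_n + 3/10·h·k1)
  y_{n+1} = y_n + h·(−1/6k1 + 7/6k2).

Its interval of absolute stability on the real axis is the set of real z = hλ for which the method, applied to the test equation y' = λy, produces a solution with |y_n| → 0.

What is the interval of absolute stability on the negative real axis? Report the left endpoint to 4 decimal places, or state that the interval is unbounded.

(-2.8571, 0).

Test eqn y'=λy, z=hλ:
  k1=λy_n ⇒ h·k1=z·y_n;  k2=λ(1+3/10z)y_n ⇒ h·k2=z(1+3/10z)y_n
  y_{n+1}/y_n = 1 − 1/6z + 7/6z(1+3/10z) = 1 + z + 7/20z²
  R(z) = 1 + z + 7/20z².

Need |R(x)|<1, x<0.
x=-0.44: |R|=0.6278
R=1: x+7/20x²=0 ⇒ x=−20/7=-2.8571; min R=1−1/(4·7/20)=0.2857>−1
Confirm numerically:
  x=-2.264: |R|=0.52999 <1
  x=-1.573: |R|=0.29302 <1
  x=-1.246: |R|=0.29738 <1
  x=-3.089: |R|=1.25067 >1
  x=-3.029: |R|=1.18219 >1
Stable set (-2.8571, 0).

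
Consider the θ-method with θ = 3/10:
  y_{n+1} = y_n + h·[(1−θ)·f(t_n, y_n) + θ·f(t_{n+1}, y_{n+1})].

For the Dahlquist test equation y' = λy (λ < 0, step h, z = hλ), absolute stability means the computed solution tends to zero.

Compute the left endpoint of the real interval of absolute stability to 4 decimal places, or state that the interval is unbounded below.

With y'=λy (z=hλ):
  y_{n+1} = y_n + z·[7/10·y_n + 3/10·y_{n+1}] ⇒ (1 − 3/10z)y_{n+1} = (1 + 7/10z)y_n
  so R(z) = (1 + 7/10z)/(1 − 3/10z).

Boundary: |R(x)|=1, x<0.
x=-1.57: |R|=0.0673
R=−1: 1+7/10x = −1+3/10x ⇒ -2/5x=2 ⇒ x=2/(-2/5)=-5.0000
Confirm numerically:
  x=-4.611: |R|=0.93471 <1
  x=-4.472: |R|=0.90981 <1
  x=-4.425: |R|=0.90118 <1
  x=-3.170: |R|=0.62481 <1
  x=-5.562: |R|=1.08424 >1
  x=-5.540: |R|=1.08114 >1
  x=-5.422: |R|=1.06427 >1
Interval (-5.0000, 0).

left endpoint -5.0000.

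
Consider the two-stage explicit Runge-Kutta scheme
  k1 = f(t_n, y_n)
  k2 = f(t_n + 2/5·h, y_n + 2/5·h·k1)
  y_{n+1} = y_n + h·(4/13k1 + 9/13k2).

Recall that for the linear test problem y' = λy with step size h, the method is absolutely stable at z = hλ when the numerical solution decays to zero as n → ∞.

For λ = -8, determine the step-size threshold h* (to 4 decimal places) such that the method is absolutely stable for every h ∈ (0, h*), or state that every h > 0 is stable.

(-3.6111,0); λ=-8 ⇒ h* = (65/18)/8 = 0.4514.

Test eqn y'=λy, z=hλ:
  k1=λy_n ⇒ h·k1=z·y_n;  k2=λ(1+2/5z)y_n ⇒ h·k2=z(1+2/5z)y_n
  y_{n+1}/y_n = 1 + 4/13z + 9/13z(1+2/5z) = 1 + z + 18/65z²
  so R(z) = 1 + z + 18/65z².

Solve |R(x)|<1 on ℝ⁻.
x=-1.1: |R|=0.2351
R=1: x+18/65x²=0 ⇒ x=−65/18=-3.6111; min R=1−1/(4·18/65)=0.0972>−1
Confirm numerically:
  x=-3.302: |R|=0.71735 <1
  x=-2.959: |R|=0.46565 <1
  x=-2.938: |R|=0.45236 <1
  x=-2.836: |R|=0.39126 <1
  x=-3.923: |R|=1.33883 >1
  x=-3.872: |R|=1.27974 >1
  x=-3.794: |R|=1.19215 >1
Interval (-3.6111, 0).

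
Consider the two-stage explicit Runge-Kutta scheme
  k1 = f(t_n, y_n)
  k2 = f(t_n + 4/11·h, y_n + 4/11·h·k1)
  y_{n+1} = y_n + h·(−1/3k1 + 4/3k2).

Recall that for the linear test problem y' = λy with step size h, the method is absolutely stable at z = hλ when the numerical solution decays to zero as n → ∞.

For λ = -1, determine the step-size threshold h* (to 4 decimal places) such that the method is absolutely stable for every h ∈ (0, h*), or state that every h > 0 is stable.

With y'=λy (z=hλ):
  k1=λy_n ⇒ h·k1=z·y_n;  k2=λ(1+4/11z)y_n ⇒ h·k2=z(1+4/11z)y_n
  y_{n+1}/y_n = 1 − 1/3z + 4/3z(1+4/11z) = 1 + z + 16/33z²
  Hence R(z) = 1 + z + 16/33z².

Need |R(x)|<1, x<0.
x=-1.15: |R|=0.4912
R=1: x+16/33x²=0 ⇒ x=−33/16=-2.0625; min R=1−1/(4·16/33)=0.4844>−1
Confirm numerically:
  x=-1.959: |R|=0.90169 <1
  x=-1.822: |R|=0.78754 <1
  x=-1.119: |R|=0.48811 <1
  x=-2.477: |R|=1.49780 >1
  x=-2.462: |R|=1.47688 >1
Interval (-2.0625, 0).

(-2.0625,0); λ=-1 ⇒ h* = (33/16)/1 = 2.0625.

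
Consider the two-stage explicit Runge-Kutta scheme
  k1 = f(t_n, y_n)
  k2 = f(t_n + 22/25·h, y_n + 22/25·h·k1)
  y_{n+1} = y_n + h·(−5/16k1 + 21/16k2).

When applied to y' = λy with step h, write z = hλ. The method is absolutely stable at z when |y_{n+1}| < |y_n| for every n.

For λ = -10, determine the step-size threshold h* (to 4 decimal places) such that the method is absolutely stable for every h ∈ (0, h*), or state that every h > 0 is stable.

With y'=λy (z=hλ):
  k1=λy_n ⇒ h·k1=z·y_n;  k2=λ(1+22/25z)y_n ⇒ h·k2=z(1+22/25z)y_n
  y_{n+1}/y_n = 1 − 5/16z + 21/16z(1+22/25z) = 1 + z + 231/200z²
  R(z) = 1 + z + 231/200z².

Solve |R(x)|<1 on ℝ⁻.
x=-0.76: |R|=0.9071
R=1: x+231/200x²=0 ⇒ x=−200/231=-0.8658; min R=1−1/(4·231/200)=0.7835>−1
Confirm numerically:
  x=-0.690: |R|=0.85990 <1
  x=-0.655: |R|=0.84052 <1
  x=-0.436: |R|=0.78356 <1
  x=-1.198: |R|=1.45966 >1
  x=-1.077: |R|=1.26272 >1
  x=-0.992: |R|=1.14459 >1
So |R|<1 on (-0.8658, 0).

(-0.8658,0); λ=-10 ⇒ h* = (200/231)/10 = 0.0866.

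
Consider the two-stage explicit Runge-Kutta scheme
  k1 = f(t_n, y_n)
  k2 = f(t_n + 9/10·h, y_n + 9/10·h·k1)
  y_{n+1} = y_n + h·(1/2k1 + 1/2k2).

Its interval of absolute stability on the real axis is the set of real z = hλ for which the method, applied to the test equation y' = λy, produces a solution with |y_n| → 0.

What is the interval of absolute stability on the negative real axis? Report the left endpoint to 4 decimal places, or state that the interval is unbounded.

Test eqn y'=λy, z=hλ:
  k1=λy_n ⇒ h·k1=z·y_n;  k2=λ(1+9/10z)y_n ⇒ h·k2=z(1+9/10z)y_n
  y_{n+1}/y_n = 1 + 1/2z + 1/2z(1+9/10z) = 1 + z + 9/20z²
  ⇒ R(z) = 1 + z + 9/20z².

Need |R(x)|<1, x<0.
x=-0.64: |R|=0.5443
R=1: x+9/20x²=0 ⇒ x=−20/9=-2.2222; min R=1−1/(4·9/20)=0.4444>−1
Confirm numerically:
  x=-2.100: |R|=0.88450 <1
  x=-1.270: |R|=0.45581 <1
  x=-0.969: |R|=0.45353 <1
  x=-2.735: |R|=1.63110 >1
  x=-2.632: |R|=1.48534 >1
  x=-2.476: |R|=1.28276 >1
Stable set (-2.2222, 0).

(-2.2222, 0).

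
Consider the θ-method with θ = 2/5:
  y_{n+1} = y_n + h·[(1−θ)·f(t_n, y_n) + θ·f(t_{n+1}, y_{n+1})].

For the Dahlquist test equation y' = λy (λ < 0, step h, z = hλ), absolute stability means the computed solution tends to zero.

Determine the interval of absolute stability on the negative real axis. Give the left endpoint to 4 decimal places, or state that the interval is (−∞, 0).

(-10.0000, 0).

With y'=λy (z=hλ):
  y_{n+1} = y_n + z·[3/5·y_n + 2/5·y_{n+1}] ⇒ (1 − 2/5z)y_{n+1} = (1 + 3/5z)y_n
  ⇒ R(z) = (1 + 3/5z)/(1 − 2/5z).

Need |R(x)|<1, x<0.
x=-0.88: |R|=0.3491
R=−1: 1+3/5x = −1+2/5x ⇒ -1/5x=2 ⇒ x=2/(-1/5)=-10.0000
Confirm numerically:
  x=-9.071: |R|=0.95986 <1
  x=-8.325: |R|=0.92263 <1
  x=-6.220: |R|=0.78326 <1
  x=-5.611: |R|=0.72944 <1
  x=-10.407: |R|=1.01577 >1
  x=-10.267: |R|=1.01046 >1
  x=-10.178: |R|=1.00702 >1
Interval (-10.0000, 0).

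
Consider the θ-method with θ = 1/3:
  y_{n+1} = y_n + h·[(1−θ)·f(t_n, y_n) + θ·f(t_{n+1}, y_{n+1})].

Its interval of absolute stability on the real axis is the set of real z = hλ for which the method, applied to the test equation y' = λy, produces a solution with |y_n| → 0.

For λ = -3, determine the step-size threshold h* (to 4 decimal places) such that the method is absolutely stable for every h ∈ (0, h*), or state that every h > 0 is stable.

Test eqn y'=λy, z=hλ:
  y_{n+1} = y_n + z·[2/3·y_n + 1/3·y_{n+1}] ⇒ (1 − 1/3z)y_{n+1} = (1 + 2/3z)y_n
  so R(z) = (1 + 2/3z)/(1 − 1/3z).

Solve |R(x)|<1 on ℝ⁻.
x=-0.71: |R|=0.4259
R=−1: 1+2/3x = −1+1/3x ⇒ -1/3x=2 ⇒ x=2/(-1/3)=-6.0000
Confirm numerically:
  x=-5.288: |R|=0.91409 <1
  x=-4.703: |R|=0.83162 <1
  x=-3.825: |R|=0.68132 <1
  x=-2.419: |R|=0.33918 <1
  x=-6.389: |R|=1.04143 >1
  x=-6.381: |R|=1.04061 >1
  x=-6.085: |R|=1.00936 >1
So |R|<1 on (-6.0000, 0).

(-6.0000,0); λ=-3 ⇒ h* = (6)/3 = 2.0000.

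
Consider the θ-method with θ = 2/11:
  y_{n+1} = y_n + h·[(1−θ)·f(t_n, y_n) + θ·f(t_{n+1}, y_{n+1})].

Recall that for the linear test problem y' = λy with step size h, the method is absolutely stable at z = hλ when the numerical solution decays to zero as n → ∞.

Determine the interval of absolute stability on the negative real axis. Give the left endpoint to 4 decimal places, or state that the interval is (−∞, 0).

On y'=λy, z=hλ:
  y_{n+1} = y_n + z·[9/11·y_n + 2/11·y_{n+1}] ⇒ (1 − 2/11z)y_{n+1} = (1 + 9/11z)y_n
  ⇒ R(z) = (1 + 9/11z)/(1 − 2/11z).

Find x<0 with |R(x)|<1.
x=-1.56: |R|=0.2153
R=−1: 1+9/11x = −1+2/11x ⇒ -7/11x=2 ⇒ x=2/(-7/11)=-3.1429
Confirm numerically:
  x=-3.084: |R|=0.97600 <1
  x=-2.766: |R|=0.84043 <1
  x=-1.703: |R|=0.30036 <1
  x=-1.638: |R|=0.26212 <1
  x=-3.642: |R|=1.19110 >1
  x=-3.520: |R|=1.14634 >1
  x=-3.325: |R|=1.07224 >1
Stable set (-3.1429, 0).

(-3.1429, 0).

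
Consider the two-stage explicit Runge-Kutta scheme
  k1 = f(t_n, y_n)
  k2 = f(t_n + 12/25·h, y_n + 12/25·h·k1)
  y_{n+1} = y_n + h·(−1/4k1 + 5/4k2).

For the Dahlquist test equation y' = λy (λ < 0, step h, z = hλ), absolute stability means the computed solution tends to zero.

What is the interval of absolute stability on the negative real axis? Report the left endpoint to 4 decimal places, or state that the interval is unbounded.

With y'=λy (z=hλ):
  k1=λy_n ⇒ h·k1=z·y_n;  k2=λ(1+12/25z)y_n ⇒ h·k2=z(1+12/25z)y_n
  y_{n+1}/y_n = 1 − 1/4z + 5/4z(1+12/25z) = 1 + z + 3/5z²
  so R(z) = 1 + z + 3/5z².

Need |R(x)|<1, x<0.
x=-1.79: |R|=1.1325
R=1: x+3/5x²=0 ⇒ x=−5/3=-1.6667; min R=1−1/(4·3/5)=0.5833>−1
Confirm numerically:
  x=-1.590: |R|=0.92686 <1
  x=-1.510: |R|=0.85806 <1
  x=-0.790: |R|=0.58446 <1
  x=-0.782: |R|=0.58491 <1
  x=-2.220: |R|=1.73704 >1
  x=-1.847: |R|=1.19985 >1
Stable set (-1.6667, 0).

z∈(-1.6667,0).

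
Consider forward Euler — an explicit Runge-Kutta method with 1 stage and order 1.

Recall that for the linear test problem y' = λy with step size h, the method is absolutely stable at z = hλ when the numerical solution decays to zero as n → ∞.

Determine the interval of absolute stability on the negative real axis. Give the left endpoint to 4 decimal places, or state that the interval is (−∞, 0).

z∈(-2.0000,0).

Test eqn y'=λy, z=hλ:
  order 1, 1-stage ⇒ R(z)=1+z
  (e.g. R(-0.34)=0.66000, |R|=0.66000)

Find x<0 with |R(x)|<1.
x=-0.34: |R|=0.6600
|R(-1.64)|=0.6400 |R(-1.24)|=0.2400 |R(-1)|=0.0000
Bisect:
  x_lo=-2.7642 |R|=1.7642  x_hi=-0.1515 |R|=0.8485
  mid=-1.45785 |R|=0.45785 →hi
  mid=-2.11102 |R|=1.11102 →lo
  mid=-1.78443 |R|=0.78443 →hi
  mid=-1.94772 |R|=0.94772 →hi
  mid=-2.02937 |R|=1.02937 →lo
  mid=-1.98855 |R|=0.98855 →hi
  mid=-2.00896 |R|=1.00896 →lo
  ...
  [-2.00003,-1.99987] ⇒ x*=-2.0000
So |R|<1 on (-2.0000, 0).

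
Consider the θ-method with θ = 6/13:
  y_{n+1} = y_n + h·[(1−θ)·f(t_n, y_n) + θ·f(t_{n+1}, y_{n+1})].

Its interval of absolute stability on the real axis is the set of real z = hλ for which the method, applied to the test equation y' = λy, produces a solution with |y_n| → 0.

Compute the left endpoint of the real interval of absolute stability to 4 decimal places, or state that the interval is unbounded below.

left endpoint -26.0000.

With y'=λy (z=hλ):
  y_{n+1} = y_n + z·[7/13·y_n + 6/13·y_{n+1}] ⇒ (1 − 6/13z)y_{n+1} = (1 + 7/13z)y_n
  Hence R(z) = (1 + 7/13z)/(1 − 6/13z).

Boundary: |R(x)|=1, x<0.
x=-0.96: |R|=0.3348
R=−1: 1+7/13x = −1+6/13x ⇒ -1/13x=2 ⇒ x=2/(-1/13)=-26.0000
Confirm numerically:
  x=-25.442: |R|=0.99663 <1
  x=-14.442: |R|=0.88402 <1
  x=-11.601: |R|=0.82569 <1
  x=-26.352: |R|=1.00206 >1
  x=-26.336: |R|=1.00196 >1
Interval (-26.0000, 0).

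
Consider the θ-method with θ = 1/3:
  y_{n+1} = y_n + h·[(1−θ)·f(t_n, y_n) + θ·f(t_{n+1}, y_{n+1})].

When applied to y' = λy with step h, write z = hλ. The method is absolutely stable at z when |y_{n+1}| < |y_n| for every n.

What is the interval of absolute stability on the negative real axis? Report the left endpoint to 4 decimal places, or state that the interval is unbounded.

On y'=λy, z=hλ:
  y_{n+1} = y_n + z·[2/3·y_n + 1/3·y_{n+1}] ⇒ (1 − 1/3z)y_{n+1} = (1 + 2/3z)y_n
  ⇒ R(z) = (1 + 2/3z)/(1 − 1/3z).

Find x<0 with |R(x)|<1.
x=-1.34: |R|=0.0737
R=−1: 1+2/3x = −1+1/3x ⇒ -1/3x=2 ⇒ x=2/(-1/3)=-6.0000
Confirm numerically:
  x=-4.300: |R|=0.76712 <1
  x=-3.451: |R|=0.60487 <1
  x=-3.190: |R|=0.54604 <1
  x=-6.460: |R|=1.04863 >1
  x=-6.279: |R|=1.03007 >1
So |R|<1 on (-6.0000, 0).

(-6.0000, 0).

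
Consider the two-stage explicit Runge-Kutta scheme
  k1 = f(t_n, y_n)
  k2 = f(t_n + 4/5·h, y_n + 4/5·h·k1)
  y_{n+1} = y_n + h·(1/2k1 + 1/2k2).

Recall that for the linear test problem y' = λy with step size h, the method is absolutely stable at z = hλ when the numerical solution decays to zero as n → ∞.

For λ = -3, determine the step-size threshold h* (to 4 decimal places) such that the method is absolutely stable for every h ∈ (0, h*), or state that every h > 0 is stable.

(-2.5000,0); λ=-3 ⇒ h* = (5/2)/3 = 0.8333.

Set f=λy, z=hλ:
  k1=λy_n ⇒ h·k1=z·y_n;  k2=λ(1+4/5z)y_n ⇒ h·k2=z(1+4/5z)y_n
  y_{n+1}/y_n = 1 + 1/2z + 1/2z(1+4/5z) = 1 + z + 2/5z²
  so R(z) = 1 + z + 2/5z².

Boundary: |R(x)|=1, x<0.
x=-0.99: |R|=0.4020
R=1: x+2/5x²=0 ⇒ x=−5/2=-2.5000; min R=1−1/(4·2/5)=0.3750>−1
Confirm numerically:
  x=-2.453: |R|=0.95388 <1
  x=-2.424: |R|=0.92631 <1
  x=-2.186: |R|=0.72544 <1
  x=-2.977: |R|=1.56801 >1
  x=-2.960: |R|=1.54464 >1
Stable set (-2.5000, 0).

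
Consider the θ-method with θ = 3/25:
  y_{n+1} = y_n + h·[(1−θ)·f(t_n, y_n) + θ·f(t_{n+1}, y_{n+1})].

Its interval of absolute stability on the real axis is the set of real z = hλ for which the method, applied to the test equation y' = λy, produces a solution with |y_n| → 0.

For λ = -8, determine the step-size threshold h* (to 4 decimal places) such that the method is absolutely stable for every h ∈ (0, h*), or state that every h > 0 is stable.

(-2.6316,0); λ=-8 ⇒ h* = (50/19)/8 = 0.3289.

With y'=λy (z=hλ):
  y_{n+1} = y_n + z·[22/25·y_n + 3/25·y_{n+1}] ⇒ (1 − 3/25z)y_{n+1} = (1 + 22/25z)y_n
  ⇒ R(z) = (1 + 22/25z)/(1 − 3/25z).

Find x<0 with |R(x)|<1.
x=-1.23: |R|=0.0718
R=−1: 1+22/25x = −1+3/25x ⇒ -19/25x=2 ⇒ x=2/(-19/25)=-2.6316
Confirm numerically:
  x=-2.534: |R|=0.94313 <1
  x=-2.394: |R|=0.85974 <1
  x=-2.319: |R|=0.81416 <1
  x=-1.116: |R|=0.01580 <1
  x=-2.959: |R|=1.18363 >1
  x=-2.675: |R|=1.02498 >1
Interval (-2.6316, 0).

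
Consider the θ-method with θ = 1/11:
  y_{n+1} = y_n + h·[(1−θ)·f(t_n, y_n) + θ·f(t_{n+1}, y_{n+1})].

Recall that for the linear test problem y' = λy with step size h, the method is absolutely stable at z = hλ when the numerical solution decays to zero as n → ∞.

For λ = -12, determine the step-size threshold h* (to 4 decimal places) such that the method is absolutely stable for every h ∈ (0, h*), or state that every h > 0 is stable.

On y'=λy, z=hλ:
  y_{n+1} = y_n + z·[10/11·y_n + 1/11·y_{n+1}] ⇒ (1 − 1/11z)y_{n+1} = (1 + 10/11z)y_n
  Hence R(z) = (1 + 10/11z)/(1 − 1/11z).

Need |R(x)|<1, x<0.
x=-1: |R|=0.0833
R=−1: 1+10/11x = −1+1/11x ⇒ -9/11x=2 ⇒ x=2/(-9/11)=-2.4444
Confirm numerically:
  x=-1.893: |R|=0.61506 <1
  x=-1.524: |R|=0.33855 <1
  x=-1.331: |R|=0.18733 <1
  x=-1.282: |R|=0.14818 <1
  x=-2.867: |R|=1.27425 >1
  x=-2.620: |R|=1.11601 >1
Interval (-2.4444, 0).

(-2.4444,0); λ=-12 ⇒ h* = (22/9)/12 = 0.2037.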